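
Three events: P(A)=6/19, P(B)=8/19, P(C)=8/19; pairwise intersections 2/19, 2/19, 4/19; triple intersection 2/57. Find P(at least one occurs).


P(A∪B∪C) = P(A)+P(B)+P(C) - P(AB)-P(AC)-P(BC) + P(ABC)
= 6/19+8/19+8/19 - 2/19-2/19-4/19 + 2/57
= 44/57

44/57


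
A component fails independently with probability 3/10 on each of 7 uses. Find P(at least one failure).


P(at least one) = 1 - P(none)
P(none) = (1 - 3/10)^7 = (7/10)^7 = 823543/10000000
P(at least one) = 1 - 823543/10000000 = 9176457/10000000

9176457/10000000


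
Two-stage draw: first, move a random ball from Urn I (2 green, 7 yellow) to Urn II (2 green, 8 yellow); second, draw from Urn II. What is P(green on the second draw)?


P(transfer green) = 2/9; P(transfer yellow) = 7/9
If green transferred: Urn II has 3 green of 11, so P(green|green moved) = 3/11
If yellow transferred: Urn II has 2 green of 11, so P(green|yellow moved) = 2/11
By total probability: P(green) = 2/9*3/11 + 7/9*2/11 = 20/99

20/99


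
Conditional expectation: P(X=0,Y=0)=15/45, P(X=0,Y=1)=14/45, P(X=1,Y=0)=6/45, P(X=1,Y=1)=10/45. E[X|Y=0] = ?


P(Y=0) = 21/45
E[X|Y=0] = (0*15 + 1*6)/21 = 6/21 = 2/7

2/7


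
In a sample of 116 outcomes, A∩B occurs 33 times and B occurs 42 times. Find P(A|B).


P(A|B) = P(A∩B)/P(B) = (33/116)/(42/116) = 33/42 = 11/14

11/14


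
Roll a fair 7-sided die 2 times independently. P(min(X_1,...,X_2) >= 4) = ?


P(min >= 4) = P(all X_i >= 4) = (P(X_1 >= 4))^2
= (4/7)^2 = 16/49

16/49


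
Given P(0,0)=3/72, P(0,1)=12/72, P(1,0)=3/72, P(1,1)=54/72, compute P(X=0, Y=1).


Read from table: P(X=0, Y=1) = 12/72 = 1/6

1/6


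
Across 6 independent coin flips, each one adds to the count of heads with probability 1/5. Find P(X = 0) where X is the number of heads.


P(X=0) = C(6,0) * p^0 * (1-p)^6
= 1 * 1 * 4096/15625
= 4096/15625

4096/15625


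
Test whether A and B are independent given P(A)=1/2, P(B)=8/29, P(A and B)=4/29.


P(A)*P(B) = 1/2*8/29 = 4/29
P(A∩B) = 4/29, which equals P(A)P(B), so independent

Yes, A and B are independent


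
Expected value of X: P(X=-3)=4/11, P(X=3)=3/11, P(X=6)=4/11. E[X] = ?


E[X] = sum(x * P(x))
= -3*4/11 + 3*3/11 + 6*4/11
= 21/11

21/11


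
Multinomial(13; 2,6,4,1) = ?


13! = 6227020800
Denominator: 2!=2 * 6!=720 * 4!=24 * 1!=1
Coefficient = 6227020800 / 34560 = 180180

180180


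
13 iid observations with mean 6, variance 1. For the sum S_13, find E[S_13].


E[S_n] = n*E[X_1] = 13*6 = 78

78


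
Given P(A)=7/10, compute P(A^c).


P(A') = 1 - P(A) = 1 - 7/10 = 3/10

3/10


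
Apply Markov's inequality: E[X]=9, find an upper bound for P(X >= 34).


Markov: P(X >= a) <= E[X]/a
P(X >= 34) <= 9/34

9/34


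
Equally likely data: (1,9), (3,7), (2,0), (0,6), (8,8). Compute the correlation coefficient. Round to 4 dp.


Cov(X,Y) = 2.0000, Var(X) = 7.7600, Var(Y) = 10.0000
rho = Cov/(sqrt(VarX)*sqrt(VarY)) = 0.2270

0.2270


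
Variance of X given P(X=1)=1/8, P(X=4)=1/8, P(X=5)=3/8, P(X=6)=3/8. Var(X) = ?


E[X] = 19/4, E[X^2] = 25
Var(X) = E[X^2] - (E[X])^2 = 25 - (19/4)^2 = 39/16

39/16


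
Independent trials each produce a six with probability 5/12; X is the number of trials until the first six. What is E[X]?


For geometric (trials until first success), E[X] = 1/p = 1/(5/12) = 12/5

12/5


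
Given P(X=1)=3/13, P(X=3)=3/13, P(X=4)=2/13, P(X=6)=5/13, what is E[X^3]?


E[X^3] = sum(g(x)*P(x))
= 1*3/13 + 27*3/13 + 64*2/13 + 216*5/13
= 1292/13

1292/13


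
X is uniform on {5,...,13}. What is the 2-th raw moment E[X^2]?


E[X^2] = (1/9) * sum(x^2 for x=5..13)
= 789/9 = 263/3

263/3


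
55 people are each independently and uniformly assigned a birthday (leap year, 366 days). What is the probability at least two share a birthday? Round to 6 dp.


P(all different) = prod((366-i)/366 for i=0..54) = 0.013909
P(at least one match) = 1 - 0.013909 = 0.986091

0.986091


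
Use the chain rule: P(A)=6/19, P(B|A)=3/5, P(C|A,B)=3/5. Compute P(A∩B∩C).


P(A∩B∩C) = P(A) * P(B|A) * P(C|A∩B)
= 6/19 * 3/5 * 3/5
= 18/95 * 3/5 = 54/475

54/475


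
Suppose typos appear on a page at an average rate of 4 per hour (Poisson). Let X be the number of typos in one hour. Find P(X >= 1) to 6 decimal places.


P(X>=1) = 1 - P(X<=0) = 1 - (e^(-4)*4^0/0!)
≈ 1 - 0.0183156389 = 0.9816843611
≈ 0.981684

0.981684


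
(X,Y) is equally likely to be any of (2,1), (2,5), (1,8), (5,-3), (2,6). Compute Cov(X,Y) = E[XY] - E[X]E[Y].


E[X]=12/5, E[Y]=17/5, E[XY]=17/5
Cov(X,Y) = E[XY] - E[X]E[Y] = 17/5 - 12/5*17/5 = -119/25

-119/25


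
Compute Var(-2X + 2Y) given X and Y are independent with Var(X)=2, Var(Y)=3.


Independence => Cov(X,Y)=0
Var(-2X + 2Y) = (-2)^2*Var(X) + 2^2*Var(Y)
= 4*2 + 4*3 = 20

20


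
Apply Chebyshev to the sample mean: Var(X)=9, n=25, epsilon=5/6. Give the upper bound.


Var(Xbar) = Var(X)/n = 9/25
Chebyshev: P(|Xbar-mu| >= 5/6) <= Var(Xbar)/(5/6)^2 = (9/25)/(25/36) = 324/625

324/625


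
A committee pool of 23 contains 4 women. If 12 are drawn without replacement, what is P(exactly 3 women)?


P(X=3) = C(4,3)*C(19,9) / C(23,12)
= 4*92378 / 1352078
= 369512/1352078 = 44/161

44/161


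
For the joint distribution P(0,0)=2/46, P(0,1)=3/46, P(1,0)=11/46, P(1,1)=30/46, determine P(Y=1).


P(Y=1) = P(0,1)+P(1,1) = 3/46 + 30/46 = 33/46

33/46


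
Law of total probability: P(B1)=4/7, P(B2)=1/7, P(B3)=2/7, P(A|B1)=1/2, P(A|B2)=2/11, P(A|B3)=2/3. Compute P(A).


P(A) = P(A|B1)P(B1) + P(A|B2)P(B2) + P(A|B3)P(B3)
= 1/2*4/7 + 2/11*1/7 + 2/3*2/7
= 2/7 + 2/77 + 4/21 = 116/231

116/231


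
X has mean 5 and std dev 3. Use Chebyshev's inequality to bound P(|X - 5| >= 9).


k = 9/3 = 3
Chebyshev: P(|X-mu| >= k*sigma) <= 1/k^2 = 1/3^2 = 1/9

1/9


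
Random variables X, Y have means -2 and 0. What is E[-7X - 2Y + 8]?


E[-7X - 2Y + 8] = -7*E[X] - 2*E[Y] + 8
= (-7)*(-2) + (-2)*(0) + (8)
= 14 + 0 + 8 = 22

22


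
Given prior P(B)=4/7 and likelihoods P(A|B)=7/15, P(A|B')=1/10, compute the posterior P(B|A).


P(A) = P(A|B)P(B) + P(A|B')P(B') = 7/15*4/7 + 1/10*3/7 = 13/42
P(B|A) = P(A|B)P(B)/P(A) = (4/15)/(13/42) = 56/65

56/65


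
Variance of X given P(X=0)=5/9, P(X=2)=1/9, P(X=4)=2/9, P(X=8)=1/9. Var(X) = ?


E[X] = 2, E[X^2] = 100/9
Var(X) = E[X^2] - (E[X])^2 = 100/9 - (2)^2 = 64/9

64/9


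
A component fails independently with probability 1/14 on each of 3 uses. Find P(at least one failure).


P(at least one) = 1 - P(none)
P(none) = (1 - 1/14)^3 = (13/14)^3 = 2197/2744
P(at least one) = 1 - 2197/2744 = 547/2744

547/2744


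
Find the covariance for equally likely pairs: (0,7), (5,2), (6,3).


E[X]=11/3, E[Y]=4, E[XY]=28/3
Cov(X,Y) = E[XY] - E[X]E[Y] = 28/3 - 11/3*4 = -16/3

-16/3


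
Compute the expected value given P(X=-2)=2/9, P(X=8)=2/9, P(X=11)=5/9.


E[X] = sum(x * P(x))
= -2*2/9 + 8*2/9 + 11*5/9
= 67/9

67/9


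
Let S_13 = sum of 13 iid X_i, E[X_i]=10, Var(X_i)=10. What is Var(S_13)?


By independence, Var(S_n) = n*Var(X_1) = 13*10 = 130

130


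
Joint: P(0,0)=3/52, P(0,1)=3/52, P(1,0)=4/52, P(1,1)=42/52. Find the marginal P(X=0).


P(X=0) = P(0,0)+P(0,1) = 3/52 + 3/52 = 6/52 = 3/26

3/26


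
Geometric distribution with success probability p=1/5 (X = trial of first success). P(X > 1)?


P(X > 1) = P(first 1 trials all fail) = (1-p)^1 = (4/5)^1 = 4/5

4/5


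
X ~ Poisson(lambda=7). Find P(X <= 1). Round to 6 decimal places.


P(X<=1) = e^(-7)*7^0/0! + e^(-7)*7^1/1!
≈ 0.0009118820 + 0.0063831738
= 0.0072950558
≈ 0.007295

0.007295


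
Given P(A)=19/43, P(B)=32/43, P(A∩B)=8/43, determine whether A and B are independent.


P(A)*P(B) = 19/43*32/43 = 608/1849
P(A∩B) = 8/43 != 608/1849, so not independent

No, A and B are not independent


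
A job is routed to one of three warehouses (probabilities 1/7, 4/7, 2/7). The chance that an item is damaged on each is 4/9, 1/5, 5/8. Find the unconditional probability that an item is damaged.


P(A) = P(A|B1)P(B1) + P(A|B2)P(B2) + P(A|B3)P(B3)
= 4/9*1/7 + 1/5*4/7 + 5/8*2/7
= 4/63 + 4/35 + 5/28 = 449/1260

449/1260


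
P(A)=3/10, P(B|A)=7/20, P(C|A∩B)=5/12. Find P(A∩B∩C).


P(A∩B∩C) = P(A) * P(B|A) * P(C|A∩B)
= 3/10 * 7/20 * 5/12
= 21/200 * 5/12 = 7/160

7/160


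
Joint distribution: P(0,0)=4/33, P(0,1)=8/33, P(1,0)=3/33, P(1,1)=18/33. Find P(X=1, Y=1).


Read from table: P(X=1, Y=1) = 18/33 = 6/11

6/11


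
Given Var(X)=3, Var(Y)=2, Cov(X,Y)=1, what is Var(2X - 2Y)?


Var(2X - 2Y) = 2^2*Var(X) + (-2)^2*Var(Y) + 2*2*(-2)*Cov(X,Y)
= 4*3 + 4*2 - 8*1
= 12 + 8 - 8 = 12

12


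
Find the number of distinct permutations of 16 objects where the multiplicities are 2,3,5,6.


16! = 20922789888000
Denominator: 2!=2 * 3!=6 * 5!=120 * 6!=720
Coefficient = 20922789888000 / 1036800 = 20180160

20180160


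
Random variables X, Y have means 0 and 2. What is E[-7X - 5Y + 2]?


E[-7X - 5Y + 2] = -7*E[X] - 5*E[Y] + 2
= (-7)*(0) + (-5)*(2) + (2)
= 0 - 10 + 2 = -8

-8


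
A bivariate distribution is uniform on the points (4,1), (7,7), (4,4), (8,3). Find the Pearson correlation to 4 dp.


Cov(X,Y) = 1.6875, Var(X) = 3.1875, Var(Y) = 4.6875
rho = Cov/(sqrt(VarX)*sqrt(VarY)) = 0.4366

0.4366


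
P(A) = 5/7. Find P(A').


P(A') = 1 - P(A) = 1 - 5/7 = 2/7

2/7


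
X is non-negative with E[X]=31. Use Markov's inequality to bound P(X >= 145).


Markov: P(X >= a) <= E[X]/a
P(X >= 145) <= 31/145

31/145


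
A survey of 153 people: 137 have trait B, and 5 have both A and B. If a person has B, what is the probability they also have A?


P(A|B) = P(A∩B)/P(B) = (5/153)/(137/153) = 5/137

5/137


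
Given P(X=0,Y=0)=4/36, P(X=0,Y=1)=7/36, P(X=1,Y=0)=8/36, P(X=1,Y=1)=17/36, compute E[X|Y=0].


P(Y=0) = 12/36
E[X|Y=0] = (0*4 + 1*8)/12 = 8/12 = 2/3

2/3


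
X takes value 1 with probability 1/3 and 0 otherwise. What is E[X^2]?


For Bernoulli: X in {0,1}
E[X^2] = 0^2*(1-1/3) + 1^2*1/3 = 1/3

1/3


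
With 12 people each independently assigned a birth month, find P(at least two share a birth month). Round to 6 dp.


P(all different) = prod((12-i)/12 for i=0..11) = 0.000054
P(at least one match) = 1 - 0.000054 = 0.999946

0.999946


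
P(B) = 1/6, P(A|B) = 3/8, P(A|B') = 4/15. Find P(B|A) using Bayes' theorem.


P(A) = P(A|B)P(B) + P(A|B')P(B') = 3/8*1/6 + 4/15*5/6 = 41/144
P(B|A) = P(A|B)P(B)/P(A) = (1/16)/(41/144) = 9/41

9/41


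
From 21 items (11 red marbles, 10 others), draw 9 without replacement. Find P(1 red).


P(X=1) = C(11,1)*C(10,8) / C(21,9)
= 11*45 / 293930
= 495/293930 = 99/58786

99/58786


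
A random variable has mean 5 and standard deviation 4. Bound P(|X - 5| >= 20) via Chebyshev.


k = 20/4 = 5
Chebyshev: P(|X-mu| >= k*sigma) <= 1/k^2 = 1/5^2 = 1/25

1/25


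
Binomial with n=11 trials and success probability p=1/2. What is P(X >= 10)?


P(X>=10) = P(X=10) + P(X=11)
= 11/2048 + 1/2048
= 3/512

3/512


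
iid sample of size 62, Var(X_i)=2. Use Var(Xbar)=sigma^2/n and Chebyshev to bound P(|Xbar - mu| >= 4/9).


Var(Xbar) = Var(X)/n = 2/62
Chebyshev: P(|Xbar-mu| >= 4/9) <= Var(Xbar)/(4/9)^2 = (1/31)/(16/81) = 81/496

81/496


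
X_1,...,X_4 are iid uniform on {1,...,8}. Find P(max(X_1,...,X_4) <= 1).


P(max <= 1) = P(all X_i <= 1) = (P(X_1 <= 1))^4
= (1/8)^4 = 1/4096

1/4096


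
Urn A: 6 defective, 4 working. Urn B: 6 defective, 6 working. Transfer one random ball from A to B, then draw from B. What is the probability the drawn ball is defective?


P(transfer defective) = 6/10 = 3/5; P(transfer working) = 2/5
If defective transferred: Urn II has 7 defective of 13, so P(defective|defective moved) = 7/13
If working transferred: Urn II has 6 defective of 13, so P(defective|working moved) = 6/13
By total probability: P(defective) = 3/5*7/13 + 2/5*6/13 = 33/65

33/65


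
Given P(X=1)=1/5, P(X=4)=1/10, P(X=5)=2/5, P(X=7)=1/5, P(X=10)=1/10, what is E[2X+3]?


E[2X+3] = sum(g(x)*P(x))
= 5*1/5 + 11*1/10 + 13*2/5 + 17*1/5 + 23*1/10
= 13

13


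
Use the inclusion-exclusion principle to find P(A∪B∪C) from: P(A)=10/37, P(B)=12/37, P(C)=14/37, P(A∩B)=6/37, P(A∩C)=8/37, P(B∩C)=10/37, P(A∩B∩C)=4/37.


P(A∪B∪C) = P(A)+P(B)+P(C) - P(AB)-P(AC)-P(BC) + P(ABC)
= 10/37+12/37+14/37 - 6/37-8/37-10/37 + 4/37
= 16/37

16/37


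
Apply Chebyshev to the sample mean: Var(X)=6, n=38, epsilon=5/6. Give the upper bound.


Var(Xbar) = Var(X)/n = 6/38
Chebyshev: P(|Xbar-mu| >= 5/6) <= Var(Xbar)/(5/6)^2 = (3/19)/(25/36) = 108/475

108/475


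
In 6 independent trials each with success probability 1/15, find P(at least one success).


P(at least one) = 1 - P(none)
P(none) = (1 - 1/15)^6 = (14/15)^6 = 7529536/11390625
P(at least one) = 1 - 7529536/11390625 = 3861089/11390625

3861089/11390625


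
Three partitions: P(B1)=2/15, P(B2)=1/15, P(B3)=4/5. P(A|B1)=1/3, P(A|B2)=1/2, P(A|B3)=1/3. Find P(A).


P(A) = P(A|B1)P(B1) + P(A|B2)P(B2) + P(A|B3)P(B3)
= 1/3*2/15 + 1/2*1/15 + 1/3*4/5
= 2/45 + 1/30 + 4/15 = 31/90

31/90


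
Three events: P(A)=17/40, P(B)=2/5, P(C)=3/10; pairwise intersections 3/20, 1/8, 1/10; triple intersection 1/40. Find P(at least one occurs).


P(A∪B∪C) = P(A)+P(B)+P(C) - P(AB)-P(AC)-P(BC) + P(ABC)
= 17/40+2/5+3/10 - 3/20-1/8-1/10 + 1/40
= 31/40

31/40


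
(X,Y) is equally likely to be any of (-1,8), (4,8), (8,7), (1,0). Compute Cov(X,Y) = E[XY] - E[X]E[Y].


E[X]=3, E[Y]=23/4, E[XY]=20
Cov(X,Y) = E[XY] - E[X]E[Y] = 20 - 3*23/4 = 11/4

11/4


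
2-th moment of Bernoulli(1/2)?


For Bernoulli: X in {0,1}
E[X^2] = 0^2*(1-1/2) + 1^2*1/2 = 1/2

1/2


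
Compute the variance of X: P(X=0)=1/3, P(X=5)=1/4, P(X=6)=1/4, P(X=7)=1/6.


E[X] = 47/12, E[X^2] = 281/12
Var(X) = E[X^2] - (E[X])^2 = 281/12 - (47/12)^2 = 1163/144

1163/144


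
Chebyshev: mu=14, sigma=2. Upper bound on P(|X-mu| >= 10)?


k = 10/2 = 5
Chebyshev: P(|X-mu| >= k*sigma) <= 1/k^2 = 1/5^2 = 1/25

1/25


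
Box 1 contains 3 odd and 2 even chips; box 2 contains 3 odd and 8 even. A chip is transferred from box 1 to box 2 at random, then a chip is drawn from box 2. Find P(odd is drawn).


P(transfer odd) = 3/5; P(transfer even) = 2/5
If odd transferred: Urn II has 4 odd of 12, so P(odd|odd moved) = 1/3
If even transferred: Urn II has 3 odd of 12, so P(odd|even moved) = 1/4
By total probability: P(odd) = 3/5*1/3 + 2/5*1/4 = 3/10

3/10


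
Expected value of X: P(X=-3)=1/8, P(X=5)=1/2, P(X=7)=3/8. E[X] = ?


E[X] = sum(x * P(x))
= -3*1/8 + 5*1/2 + 7*3/8
= 19/4

19/4


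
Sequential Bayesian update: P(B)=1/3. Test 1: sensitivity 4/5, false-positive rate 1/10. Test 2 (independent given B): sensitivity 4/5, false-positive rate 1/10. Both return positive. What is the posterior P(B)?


After test 1: P(+) = 4/5*1/3 + 1/10*2/3 = 1/3
P(B|+) = (4/15)/(1/3) = 4/5
After test 2 (use post1 as new prior): P(+) = 4/5*4/5 + 1/10*1/5 = 33/50
P(B|+,+) = (16/25)/(33/50) = 32/33

32/33


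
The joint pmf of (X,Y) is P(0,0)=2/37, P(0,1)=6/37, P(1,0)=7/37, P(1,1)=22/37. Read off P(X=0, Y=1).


Read from table: P(X=0, Y=1) = 6/37

6/37


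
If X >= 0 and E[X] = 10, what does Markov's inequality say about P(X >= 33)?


Markov: P(X >= a) <= E[X]/a
P(X >= 33) <= 10/33

10/33


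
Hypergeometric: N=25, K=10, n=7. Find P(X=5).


P(X=5) = C(10,5)*C(15,2) / C(25,7)
= 252*105 / 480700
= 26460/480700 = 1323/24035

1323/24035


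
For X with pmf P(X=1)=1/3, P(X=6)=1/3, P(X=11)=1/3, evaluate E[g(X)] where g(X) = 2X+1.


E[2X+1] = sum(g(x)*P(x))
= 3*1/3 + 13*1/3 + 23*1/3
= 13

13


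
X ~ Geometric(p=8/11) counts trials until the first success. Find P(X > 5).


P(X > 5) = P(first 5 trials all fail) = (1-p)^5 = (3/11)^5 = 243/161051

243/161051


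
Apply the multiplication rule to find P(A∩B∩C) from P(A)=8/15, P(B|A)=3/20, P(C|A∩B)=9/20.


P(A∩B∩C) = P(A) * P(B|A) * P(C|A∩B)
= 8/15 * 3/20 * 9/20
= 2/25 * 9/20 = 9/250

9/250


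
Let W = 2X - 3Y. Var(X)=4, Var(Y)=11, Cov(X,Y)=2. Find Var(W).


Var(2X - 3Y) = 2^2*Var(X) + (-3)^2*Var(Y) + 2*2*(-3)*Cov(X,Y)
= 4*4 + 9*11 - 12*2
= 16 + 99 - 24 = 91

91


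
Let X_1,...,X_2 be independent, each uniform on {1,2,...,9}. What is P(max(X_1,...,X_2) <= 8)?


P(max <= 8) = P(all X_i <= 8) = (P(X_1 <= 8))^2
= (8/9)^2 = 64/81

64/81


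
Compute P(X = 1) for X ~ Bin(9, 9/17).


P(X=1) = C(9,1) * p^1 * (1-p)^8
= 9 * 9/17 * 16777216/6975757441
= 1358954496/118587876497

1358954496/118587876497


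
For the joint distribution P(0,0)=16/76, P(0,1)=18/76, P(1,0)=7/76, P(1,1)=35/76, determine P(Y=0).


P(Y=0) = P(0,0)+P(1,0) = 16/76 + 7/76 = 23/76

23/76


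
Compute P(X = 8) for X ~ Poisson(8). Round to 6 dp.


P(X=8) = e^(-8) * 8^8 / 8!
≈ 0.0003354626279 * 16777216 / 40320
≈ 0.139587

0.139587


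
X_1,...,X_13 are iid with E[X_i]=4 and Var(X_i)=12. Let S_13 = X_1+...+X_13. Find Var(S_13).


By independence, Var(S_n) = n*Var(X_1) = 13*12 = 156

156


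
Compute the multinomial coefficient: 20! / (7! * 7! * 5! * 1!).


20! = 2432902008176640000
Denominator: 7!=5040 * 7!=5040 * 5!=120 * 1!=1
Coefficient = 2432902008176640000 / 3048192000 = 798145920

798145920


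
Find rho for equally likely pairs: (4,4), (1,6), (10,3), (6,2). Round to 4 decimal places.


Cov(X,Y) = -3.6875, Var(X) = 10.6875, Var(Y) = 2.1875
rho = Cov/(sqrt(VarX)*sqrt(VarY)) = -0.7626

-0.7626


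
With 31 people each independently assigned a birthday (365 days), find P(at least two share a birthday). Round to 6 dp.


P(all different) = prod((365-i)/365 for i=0..30) = 0.269545
P(at least one match) = 1 - 0.269545 = 0.730455

0.730455


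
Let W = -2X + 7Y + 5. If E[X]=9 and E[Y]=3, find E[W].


E[-2X + 7Y + 5] = -2*E[X] + 7*E[Y] + 5
= (-2)*(9) + (7)*(3) + (5)
= -18 + 21 + 5 = 8

8


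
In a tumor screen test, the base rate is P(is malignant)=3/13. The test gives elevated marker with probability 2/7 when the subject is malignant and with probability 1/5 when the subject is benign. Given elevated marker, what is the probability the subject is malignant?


P(A) = P(A|B)P(B) + P(A|B')P(B') = 2/7*3/13 + 1/5*10/13 = 20/91
P(B|A) = P(A|B)P(B)/P(A) = (6/91)/(20/91) = 3/10

3/10


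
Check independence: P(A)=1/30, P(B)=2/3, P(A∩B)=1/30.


P(A)*P(B) = 1/30*2/3 = 1/45
P(A∩B) = 1/30 != 1/45, so not independent

No, A and B are not independent


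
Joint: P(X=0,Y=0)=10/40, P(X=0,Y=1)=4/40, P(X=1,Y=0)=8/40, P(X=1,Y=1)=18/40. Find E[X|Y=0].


P(Y=0) = 18/40
E[X|Y=0] = (0*10 + 1*8)/18 = 8/18 = 4/9

4/9


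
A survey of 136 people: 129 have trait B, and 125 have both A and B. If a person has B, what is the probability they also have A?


P(A|B) = P(A∩B)/P(B) = (125/136)/(129/136) = 125/129

125/129


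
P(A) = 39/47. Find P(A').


P(A') = 1 - P(A) = 1 - 39/47 = 8/47

8/47


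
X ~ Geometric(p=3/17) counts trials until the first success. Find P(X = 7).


P(X=7) = (1-p)^6 * p = (14/17)^6 * 3/17
= 7529536/24137569 * 3/17 = 22588608/410338673

22588608/410338673


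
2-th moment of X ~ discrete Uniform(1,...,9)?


E[X^2] = (1/9) * sum(x^2 for x=1..9)
= 285/9 = 95/3

95/3


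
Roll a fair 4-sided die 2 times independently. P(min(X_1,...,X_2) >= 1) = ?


P(min >= 1) = P(all X_i >= 1) = (P(X_1 >= 1))^2
= (4/4)^2 = 1^2 = 1

1


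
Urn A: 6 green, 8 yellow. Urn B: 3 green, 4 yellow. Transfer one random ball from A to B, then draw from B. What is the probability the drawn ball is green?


P(transfer green) = 6/14 = 3/7; P(transfer yellow) = 4/7
If green transferred: Urn II has 4 green of 8, so P(green|green moved) = 1/2
If yellow transferred: Urn II has 3 green of 8, so P(green|yellow moved) = 3/8
By total probability: P(green) = 3/7*1/2 + 4/7*3/8 = 3/7

3/7


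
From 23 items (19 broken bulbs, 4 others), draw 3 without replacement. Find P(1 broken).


P(X=1) = C(19,1)*C(4,2) / C(23,3)
= 19*6 / 1771
= 114/1771

114/1771


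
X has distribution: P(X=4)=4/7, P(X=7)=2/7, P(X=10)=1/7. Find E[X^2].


E[X^2] = sum(g(x)*P(x))
= 16*4/7 + 49*2/7 + 100*1/7
= 262/7

262/7


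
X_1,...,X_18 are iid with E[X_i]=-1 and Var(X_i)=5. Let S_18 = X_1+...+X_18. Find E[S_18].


E[S_n] = n*E[X_1] = 18*-1 = -18

-18


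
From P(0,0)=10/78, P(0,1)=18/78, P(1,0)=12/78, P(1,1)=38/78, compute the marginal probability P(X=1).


P(X=1) = P(1,0)+P(1,1) = 12/78 + 38/78 = 50/78 = 25/39

25/39


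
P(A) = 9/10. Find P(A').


P(A') = 1 - P(A) = 1 - 9/10 = 1/10

1/10


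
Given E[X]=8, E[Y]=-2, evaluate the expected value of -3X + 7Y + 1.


E[-3X + 7Y + 1] = -3*E[X] + 7*E[Y] + 1
= (-3)*(8) + (7)*(-2) + (1)
= -24 - 14 + 1 = -37

-37


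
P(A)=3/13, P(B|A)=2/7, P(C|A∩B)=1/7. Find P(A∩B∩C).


P(A∩B∩C) = P(A) * P(B|A) * P(C|A∩B)
= 3/13 * 2/7 * 1/7
= 6/91 * 1/7 = 6/637

6/637


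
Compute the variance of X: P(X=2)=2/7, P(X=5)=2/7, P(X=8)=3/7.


E[X] = 38/7, E[X^2] = 250/7
Var(X) = E[X^2] - (E[X])^2 = 250/7 - (38/7)^2 = 306/49

306/49


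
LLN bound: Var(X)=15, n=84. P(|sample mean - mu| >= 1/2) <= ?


Var(Xbar) = Var(X)/n = 15/84
Chebyshev: P(|Xbar-mu| >= 1/2) <= Var(Xbar)/(1/2)^2 = (5/28)/(1/4) = 5/7

5/7


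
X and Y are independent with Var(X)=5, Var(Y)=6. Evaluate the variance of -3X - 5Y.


Independence => Cov(X,Y)=0
Var(-3X - 5Y) = (-3)^2*Var(X) + (-5)^2*Var(Y)
= 9*5 + 25*6 = 195

195


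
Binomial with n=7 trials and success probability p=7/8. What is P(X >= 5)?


P(X>=5) = P(X=5) + P(X=6) + P(X=7)
= 352947/2097152 + 823543/2097152 + 823543/2097152
= 2000033/2097152

2000033/2097152


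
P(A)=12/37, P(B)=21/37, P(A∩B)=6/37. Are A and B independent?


P(A)*P(B) = 12/37*21/37 = 252/1369
P(A∩B) = 6/37 != 252/1369, so not independent

No, A and B are not independent


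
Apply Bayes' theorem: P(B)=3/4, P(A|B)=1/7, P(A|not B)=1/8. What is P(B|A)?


P(A) = P(A|B)P(B) + P(A|B')P(B') = 1/7*3/4 + 1/8*1/4 = 31/224
P(B|A) = P(A|B)P(B)/P(A) = (3/28)/(31/224) = 24/31

24/31


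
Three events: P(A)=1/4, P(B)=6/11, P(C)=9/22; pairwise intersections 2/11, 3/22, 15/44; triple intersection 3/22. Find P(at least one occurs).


P(A∪B∪C) = P(A)+P(B)+P(C) - P(AB)-P(AC)-P(BC) + P(ABC)
= 1/4+6/11+9/22 - 2/11-3/22-15/44 + 3/22
= 15/22

15/22


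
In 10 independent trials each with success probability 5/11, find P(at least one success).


P(at least one) = 1 - P(none)
P(none) = (1 - 5/11)^10 = (6/11)^10 = 60466176/25937424601
P(at least one) = 1 - 60466176/25937424601 = 25876958425/25937424601

25876958425/25937424601


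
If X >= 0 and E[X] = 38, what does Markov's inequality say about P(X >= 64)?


Markov: P(X >= a) <= E[X]/a
P(X >= 64) <= 38/64 = 19/32

19/32


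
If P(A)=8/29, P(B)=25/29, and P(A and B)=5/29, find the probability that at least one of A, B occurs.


P(A∪B) = P(A) + P(B) - P(A∩B)
= 8/29 + 25/29 - 5/29 = 28/29

28/29


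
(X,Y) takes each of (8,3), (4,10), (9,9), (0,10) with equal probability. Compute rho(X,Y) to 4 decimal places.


Cov(X,Y) = -5.7500, Var(X) = 12.6875, Var(Y) = 8.5000
rho = Cov/(sqrt(VarX)*sqrt(VarY)) = -0.5537

-0.5537


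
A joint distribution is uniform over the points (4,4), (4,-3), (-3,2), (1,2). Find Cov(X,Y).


E[X]=3/2, E[Y]=5/4, E[XY]=0
Cov(X,Y) = E[XY] - E[X]E[Y] = 0 - 3/2*5/4 = -15/8

-15/8


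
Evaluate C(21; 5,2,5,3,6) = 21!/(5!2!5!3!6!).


21! = 51090942171709440000
Denominator: 5!=120 * 2!=2 * 5!=120 * 3!=6 * 6!=720
Coefficient = 51090942171709440000 / 124416000 = 410646075840

410646075840


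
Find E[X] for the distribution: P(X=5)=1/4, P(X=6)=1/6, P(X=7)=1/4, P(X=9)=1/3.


E[X] = sum(x * P(x))
= 5*1/4 + 6*1/6 + 7*1/4 + 9*1/3
= 7

7


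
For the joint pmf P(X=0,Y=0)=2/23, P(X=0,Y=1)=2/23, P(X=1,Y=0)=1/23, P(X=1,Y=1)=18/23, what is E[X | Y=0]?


P(Y=0) = 3/23
E[X|Y=0] = (0*2 + 1*1)/3 = 1/3

1/3


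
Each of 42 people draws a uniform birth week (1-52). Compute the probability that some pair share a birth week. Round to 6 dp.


P(all different) = prod((52-i)/52 for i=0..41) = 0.000000
P(at least one match) = 1 - 0.000000 = 1.000000

1.000000


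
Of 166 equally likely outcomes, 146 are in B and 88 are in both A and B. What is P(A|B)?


P(A|B) = P(A∩B)/P(B) = (88/166)/(146/166) = 88/146 = 44/73

44/73


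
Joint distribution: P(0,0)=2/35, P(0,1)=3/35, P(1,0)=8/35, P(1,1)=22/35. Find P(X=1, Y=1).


Read from table: P(X=1, Y=1) = 22/35

22/35


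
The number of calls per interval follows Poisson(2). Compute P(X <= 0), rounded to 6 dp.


P(X<=0) = e^(-2)*2^0/0!
≈ 0.1353352832
≈ 0.135335

0.135335


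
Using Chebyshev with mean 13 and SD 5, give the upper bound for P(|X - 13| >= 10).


k = 10/5 = 2
Chebyshev: P(|X-mu| >= k*sigma) <= 1/k^2 = 1/2^2 = 1/4

1/4


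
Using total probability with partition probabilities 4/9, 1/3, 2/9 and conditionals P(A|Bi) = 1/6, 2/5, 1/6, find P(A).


P(A) = P(A|B1)P(B1) + P(A|B2)P(B2) + P(A|B3)P(B3)
= 1/6*4/9 + 2/5*1/3 + 1/6*2/9
= 2/27 + 2/15 + 1/27 = 11/45

11/45


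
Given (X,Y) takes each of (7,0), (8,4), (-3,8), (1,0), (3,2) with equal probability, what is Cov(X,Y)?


E[X]=16/5, E[Y]=14/5, E[XY]=14/5
Cov(X,Y) = E[XY] - E[X]E[Y] = 14/5 - 16/5*14/5 = -154/25

-154/25


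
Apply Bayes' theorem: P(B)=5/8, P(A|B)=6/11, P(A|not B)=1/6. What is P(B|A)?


P(A) = P(A|B)P(B) + P(A|B')P(B') = 6/11*5/8 + 1/6*3/8 = 71/176
P(B|A) = P(A|B)P(B)/P(A) = (15/44)/(71/176) = 60/71

60/71


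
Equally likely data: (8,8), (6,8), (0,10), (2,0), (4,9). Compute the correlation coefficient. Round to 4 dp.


Cov(X,Y) = 1.6000, Var(X) = 8.0000, Var(Y) = 12.8000
rho = Cov/(sqrt(VarX)*sqrt(VarY)) = 0.1581

0.1581


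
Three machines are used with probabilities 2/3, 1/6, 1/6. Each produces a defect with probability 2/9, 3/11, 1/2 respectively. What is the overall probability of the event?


P(A) = P(A|B1)P(B1) + P(A|B2)P(B2) + P(A|B3)P(B3)
= 2/9*2/3 + 3/11*1/6 + 1/2*1/6
= 4/27 + 1/22 + 1/12 = 329/1188

329/1188


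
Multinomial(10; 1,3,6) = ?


10! = 3628800
Denominator: 1!=1 * 3!=6 * 6!=720
Coefficient = 3628800 / 4320 = 840

840


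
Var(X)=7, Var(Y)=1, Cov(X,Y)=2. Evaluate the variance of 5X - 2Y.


Var(5X - 2Y) = 5^2*Var(X) + (-2)^2*Var(Y) + 2*5*(-2)*Cov(X,Y)
= 25*7 + 4*1 - 20*2
= 175 + 4 - 40 = 139

139


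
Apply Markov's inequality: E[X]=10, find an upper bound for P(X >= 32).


Markov: P(X >= a) <= E[X]/a
P(X >= 32) <= 10/32 = 5/16

5/16


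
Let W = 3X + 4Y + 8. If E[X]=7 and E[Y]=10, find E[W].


E[3X + 4Y + 8] = 3*E[X] + 4*E[Y] + 8
= (3)*(7) + (4)*(10) + (8)
= 21 + 40 + 8 = 69

69


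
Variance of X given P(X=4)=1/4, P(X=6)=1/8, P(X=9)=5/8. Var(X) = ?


E[X] = 59/8, E[X^2] = 473/8
Var(X) = E[X^2] - (E[X])^2 = 473/8 - (59/8)^2 = 303/64

303/64


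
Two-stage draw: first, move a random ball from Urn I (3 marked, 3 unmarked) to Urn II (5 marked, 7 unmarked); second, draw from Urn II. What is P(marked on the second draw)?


P(transfer marked) = 3/6 = 1/2; P(transfer unmarked) = 1/2
If marked transferred: Urn II has 6 marked of 13, so P(marked|marked moved) = 6/13
If unmarked transferred: Urn II has 5 marked of 13, so P(marked|unmarked moved) = 5/13
By total probability: P(marked) = 1/2*6/13 + 1/2*5/13 = 11/26

11/26


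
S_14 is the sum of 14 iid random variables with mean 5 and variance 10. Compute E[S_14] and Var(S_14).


E[S_n] = n*mu = 14*5 = 70
Var(S_n) = n*sigma^2 = 14*10 = 140

E[S_14]=70, Var(S_14)=140


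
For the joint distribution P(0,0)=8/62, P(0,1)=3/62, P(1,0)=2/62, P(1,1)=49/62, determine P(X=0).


P(X=0) = P(0,0)+P(0,1) = 8/62 + 3/62 = 11/62

11/62


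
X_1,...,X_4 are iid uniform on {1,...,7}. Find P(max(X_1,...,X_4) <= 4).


P(max <= 4) = P(all X_i <= 4) = (P(X_1 <= 4))^4
= (4/7)^4 = 256/2401

256/2401


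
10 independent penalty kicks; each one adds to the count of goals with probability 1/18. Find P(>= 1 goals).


P(at least one) = 1 - P(none)
P(none) = (1 - 1/18)^10 = (17/18)^10 = 2015993900449/3570467226624
P(at least one) = 1 - 2015993900449/3570467226624 = 1554473326175/3570467226624

1554473326175/3570467226624


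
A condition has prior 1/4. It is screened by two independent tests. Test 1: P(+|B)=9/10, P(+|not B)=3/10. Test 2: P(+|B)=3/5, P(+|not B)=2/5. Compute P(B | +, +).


After test 1: P(+) = 9/10*1/4 + 3/10*3/4 = 9/20
P(B|+) = (9/40)/(9/20) = 1/2
After test 2 (use post1 as new prior): P(+) = 3/5*1/2 + 2/5*1/2 = 1/2
P(B|+,+) = (3/10)/(1/2) = 3/5

3/5


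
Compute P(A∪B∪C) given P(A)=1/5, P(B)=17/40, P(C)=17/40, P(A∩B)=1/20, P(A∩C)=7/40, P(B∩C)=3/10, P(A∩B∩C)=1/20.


P(A∪B∪C) = P(A)+P(B)+P(C) - P(AB)-P(AC)-P(BC) + P(ABC)
= 1/5+17/40+17/40 - 1/20-7/40-3/10 + 1/20
= 23/40

23/40


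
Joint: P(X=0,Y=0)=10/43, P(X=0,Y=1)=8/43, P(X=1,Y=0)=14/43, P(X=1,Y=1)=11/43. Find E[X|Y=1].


P(Y=1) = 19/43
E[X|Y=1] = (0*8 + 1*11)/19 = 11/19

11/19


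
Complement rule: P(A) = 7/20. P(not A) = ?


P(A') = 1 - P(A) = 1 - 7/20 = 13/20

13/20


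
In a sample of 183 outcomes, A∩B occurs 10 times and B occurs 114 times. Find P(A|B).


P(A|B) = P(A∩B)/P(B) = (10/183)/(114/183) = 10/114 = 5/57

5/57


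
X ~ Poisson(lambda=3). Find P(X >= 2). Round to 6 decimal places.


P(X>=2) = 1 - P(X<=1) = 1 - (e^(-3)*3^0/0! + e^(-3)*3^1/1!)
≈ 1 - (0.0497870684 + 0.1493612051)
= 1 - 0.1991482735 = 0.8008517265
≈ 0.800852

0.800852


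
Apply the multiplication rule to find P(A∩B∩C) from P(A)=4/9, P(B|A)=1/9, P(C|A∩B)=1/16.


P(A∩B∩C) = P(A) * P(B|A) * P(C|A∩B)
= 4/9 * 1/9 * 1/16
= 4/81 * 1/16 = 1/324

1/324


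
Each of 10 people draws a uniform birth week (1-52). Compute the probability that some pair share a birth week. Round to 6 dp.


P(all different) = prod((52-i)/52 for i=0..9) = 0.397134
P(at least one match) = 1 - 0.397134 = 0.602866

0.602866


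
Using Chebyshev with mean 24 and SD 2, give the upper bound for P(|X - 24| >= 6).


k = 6/2 = 3
Chebyshev: P(|X-mu| >= k*sigma) <= 1/k^2 = 1/3^2 = 1/9

1/9


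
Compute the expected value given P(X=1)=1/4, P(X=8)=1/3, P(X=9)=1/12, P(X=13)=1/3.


E[X] = sum(x * P(x))
= 1*1/4 + 8*1/3 + 9*1/12 + 13*1/3
= 8

8


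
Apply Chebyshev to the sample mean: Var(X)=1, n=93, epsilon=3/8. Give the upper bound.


Var(Xbar) = Var(X)/n = 1/93
Chebyshev: P(|Xbar-mu| >= 3/8) <= Var(Xbar)/(3/8)^2 = (1/93)/(9/64) = 64/837

64/837


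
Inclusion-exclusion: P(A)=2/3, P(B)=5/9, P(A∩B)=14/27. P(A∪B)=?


P(A∪B) = P(A) + P(B) - P(A∩B)
= 2/3 + 5/9 - 14/27 = 19/27

19/27


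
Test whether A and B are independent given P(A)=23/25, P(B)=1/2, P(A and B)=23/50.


P(A)*P(B) = 23/25*1/2 = 23/50
P(A∩B) = 23/50, which equals P(A)P(B), so independent

Yes, A and B are independent


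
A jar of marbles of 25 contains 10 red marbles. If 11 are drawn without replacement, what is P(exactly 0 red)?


P(X=0) = C(10,0)*C(15,11) / C(25,11)
= 1*1365 / 4457400
= 1365/4457400 = 91/297160

91/297160


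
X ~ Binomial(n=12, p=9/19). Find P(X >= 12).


P(X>=12) = P(X=12)
= 282429536481/2213314919066161
= 282429536481/2213314919066161

282429536481/2213314919066161


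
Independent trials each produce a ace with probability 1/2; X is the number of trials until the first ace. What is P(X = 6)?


P(X=6) = (1-p)^5 * p = (1/2)^5 * 1/2
= 1/32 * 1/2 = 1/64

1/64


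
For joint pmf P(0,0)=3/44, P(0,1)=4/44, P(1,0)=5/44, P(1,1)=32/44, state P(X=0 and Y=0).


Read from table: P(X=0, Y=0) = 3/44

3/44


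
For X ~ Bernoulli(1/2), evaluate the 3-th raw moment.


For Bernoulli: X in {0,1}
E[X^3] = 0^3*(1-1/2) + 1^3*1/2 = 1/2

1/2


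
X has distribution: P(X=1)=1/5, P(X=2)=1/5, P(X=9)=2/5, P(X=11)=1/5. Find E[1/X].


E[1/X] = sum(g(x)*P(x))
= 1*1/5 + 1/2*1/5 + 1/9*2/5 + 1/11*1/5
= 359/990

359/990


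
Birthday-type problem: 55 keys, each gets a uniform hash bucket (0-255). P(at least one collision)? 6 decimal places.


P(all different) = prod((256-i)/256 for i=0..54) = 0.001906
P(at least one match) = 1 - 0.001906 = 0.998094

0.998094


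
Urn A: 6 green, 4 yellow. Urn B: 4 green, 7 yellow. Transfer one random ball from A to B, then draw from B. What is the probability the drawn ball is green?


P(transfer green) = 6/10 = 3/5; P(transfer yellow) = 2/5
If green transferred: Urn II has 5 green of 12, so P(green|green moved) = 5/12
If yellow transferred: Urn II has 4 green of 12, so P(green|yellow moved) = 1/3
By total probability: P(green) = 3/5*5/12 + 2/5*1/3 = 23/60

23/60


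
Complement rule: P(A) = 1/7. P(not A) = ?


P(A') = 1 - P(A) = 1 - 1/7 = 6/7

6/7


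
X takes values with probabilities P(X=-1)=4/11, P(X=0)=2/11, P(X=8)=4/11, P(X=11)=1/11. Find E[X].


E[X] = sum(x * P(x))
= -1*4/11 + 0*2/11 + 8*4/11 + 11*1/11
= 39/11

39/11


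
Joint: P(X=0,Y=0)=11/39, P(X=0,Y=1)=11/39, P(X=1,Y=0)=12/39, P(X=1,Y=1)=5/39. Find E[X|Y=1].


P(Y=1) = 16/39
E[X|Y=1] = (0*11 + 1*5)/16 = 5/16

5/16


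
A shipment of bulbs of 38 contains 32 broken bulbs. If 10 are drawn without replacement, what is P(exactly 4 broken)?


P(X=4) = C(32,4)*C(6,6) / C(38,10)
= 35960*1 / 472733756
= 35960/472733756 = 10/131461

10/131461


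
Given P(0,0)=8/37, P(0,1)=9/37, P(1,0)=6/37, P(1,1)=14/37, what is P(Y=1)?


P(Y=1) = P(0,1)+P(1,1) = 9/37 + 14/37 = 23/37

23/37


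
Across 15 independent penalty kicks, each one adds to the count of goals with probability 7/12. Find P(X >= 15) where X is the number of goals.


P(X>=15) = P(X=15)
= 4747561509943/15407021574586368
= 4747561509943/15407021574586368

4747561509943/15407021574586368


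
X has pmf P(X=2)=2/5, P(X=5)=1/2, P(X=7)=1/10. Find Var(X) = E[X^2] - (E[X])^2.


E[X] = 4, E[X^2] = 19
Var(X) = E[X^2] - (E[X])^2 = 19 - (4)^2 = 3

3


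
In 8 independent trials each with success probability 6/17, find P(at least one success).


P(at least one) = 1 - P(none)
P(none) = (1 - 6/17)^8 = (11/17)^8 = 214358881/6975757441
P(at least one) = 1 - 214358881/6975757441 = 6761398560/6975757441

6761398560/6975757441


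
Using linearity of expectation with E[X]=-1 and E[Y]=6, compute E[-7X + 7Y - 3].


E[-7X + 7Y - 3] = -7*E[X] + 7*E[Y] - 3
= (-7)*(-1) + (7)*(6) + (-3)
= 7 + 42 - 3 = 46

46


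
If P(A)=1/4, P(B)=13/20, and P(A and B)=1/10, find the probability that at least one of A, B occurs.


P(A∪B) = P(A) + P(B) - P(A∩B)
= 1/4 + 13/20 - 1/10 = 4/5

4/5


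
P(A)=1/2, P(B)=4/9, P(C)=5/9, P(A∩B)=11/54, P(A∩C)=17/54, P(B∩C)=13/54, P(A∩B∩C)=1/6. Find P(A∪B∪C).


P(A∪B∪C) = P(A)+P(B)+P(C) - P(AB)-P(AC)-P(BC) + P(ABC)
= 1/2+4/9+5/9 - 11/54-17/54-13/54 + 1/6
= 49/54

49/54


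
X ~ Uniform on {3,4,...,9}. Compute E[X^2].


E[X^2] = (1/7) * sum(x^2 for x=3..9)
= 280/7 = 40

40


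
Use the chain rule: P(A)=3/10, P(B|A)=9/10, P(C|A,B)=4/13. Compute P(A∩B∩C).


P(A∩B∩C) = P(A) * P(B|A) * P(C|A∩B)
= 3/10 * 9/10 * 4/13
= 27/100 * 4/13 = 27/325

27/325


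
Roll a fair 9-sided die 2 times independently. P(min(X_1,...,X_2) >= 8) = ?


P(min >= 8) = P(all X_i >= 8) = (P(X_1 >= 8))^2
= (2/9)^2 = 4/81

4/81


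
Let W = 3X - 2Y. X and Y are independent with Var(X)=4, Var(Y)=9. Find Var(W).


Independence => Cov(X,Y)=0
Var(3X - 2Y) = 3^2*Var(X) + (-2)^2*Var(Y)
= 9*4 + 4*9 = 72

72


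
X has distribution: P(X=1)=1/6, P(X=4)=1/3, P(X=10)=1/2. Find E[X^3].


E[X^3] = sum(g(x)*P(x))
= 1*1/6 + 64*1/3 + 1000*1/2
= 1043/2

1043/2


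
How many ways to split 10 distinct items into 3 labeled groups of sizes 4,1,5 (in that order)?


10! = 3628800
Denominator: 4!=24 * 1!=1 * 5!=120
Coefficient = 3628800 / 2880 = 1260

1260


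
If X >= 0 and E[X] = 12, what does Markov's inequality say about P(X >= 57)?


Markov: P(X >= a) <= E[X]/a
P(X >= 57) <= 12/57 = 4/19

4/19


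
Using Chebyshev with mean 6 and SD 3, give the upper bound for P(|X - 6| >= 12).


k = 12/3 = 4
Chebyshev: P(|X-mu| >= k*sigma) <= 1/k^2 = 1/4^2 = 1/16

1/16


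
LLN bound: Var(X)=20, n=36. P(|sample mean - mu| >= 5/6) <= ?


Var(Xbar) = Var(X)/n = 20/36
Chebyshev: P(|Xbar-mu| >= 5/6) <= Var(Xbar)/(5/6)^2 = (5/9)/(25/36) = 4/5

4/5


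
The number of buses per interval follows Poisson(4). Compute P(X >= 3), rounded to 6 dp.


P(X>=3) = 1 - P(X<=2) = 1 - (e^(-4)*4^0/0! + e^(-4)*4^1/1! + e^(-4)*4^2/2!)
≈ 1 - (0.0183156389 + 0.0732625556 + 0.1465251111)
= 1 - 0.2381033056 = 0.7618966944
≈ 0.761897

0.761897


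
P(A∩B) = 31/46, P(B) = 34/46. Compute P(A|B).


P(A|B) = P(A∩B)/P(B) = (31/46)/(34/46) = 31/34

31/34


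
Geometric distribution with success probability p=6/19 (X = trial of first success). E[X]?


For geometric (trials until first success), E[X] = 1/p = 1/(6/19) = 19/6

19/6


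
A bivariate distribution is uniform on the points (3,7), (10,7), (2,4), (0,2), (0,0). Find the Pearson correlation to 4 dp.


Cov(X,Y) = 7.8000, Var(X) = 13.6000, Var(Y) = 7.6000
rho = Cov/(sqrt(VarX)*sqrt(VarY)) = 0.7672

0.7672


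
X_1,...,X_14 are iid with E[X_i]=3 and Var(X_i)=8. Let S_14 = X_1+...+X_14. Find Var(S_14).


By independence, Var(S_n) = n*Var(X_1) = 14*8 = 112

112


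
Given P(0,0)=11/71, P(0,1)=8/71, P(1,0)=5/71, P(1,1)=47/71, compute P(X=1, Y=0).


Read from table: P(X=1, Y=0) = 5/71

5/71


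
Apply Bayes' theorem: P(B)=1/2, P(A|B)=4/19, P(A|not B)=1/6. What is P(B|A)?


P(A) = P(A|B)P(B) + P(A|B')P(B') = 4/19*1/2 + 1/6*1/2 = 43/228
P(B|A) = P(A|B)P(B)/P(A) = (2/19)/(43/228) = 24/43

24/43


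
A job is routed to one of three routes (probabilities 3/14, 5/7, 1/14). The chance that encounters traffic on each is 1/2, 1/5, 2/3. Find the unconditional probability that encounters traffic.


P(A) = P(A|B1)P(B1) + P(A|B2)P(B2) + P(A|B3)P(B3)
= 1/2*3/14 + 1/5*5/7 + 2/3*1/14
= 3/28 + 1/7 + 1/21 = 25/84

25/84


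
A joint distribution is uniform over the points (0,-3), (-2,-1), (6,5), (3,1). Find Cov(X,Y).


E[X]=7/4, E[Y]=1/2, E[XY]=35/4
Cov(X,Y) = E[XY] - E[X]E[Y] = 35/4 - 7/4*1/2 = 63/8

63/8


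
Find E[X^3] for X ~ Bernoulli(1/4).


For Bernoulli: X in {0,1}
E[X^3] = 0^3*(1-1/4) + 1^3*1/4 = 1/4

1/4


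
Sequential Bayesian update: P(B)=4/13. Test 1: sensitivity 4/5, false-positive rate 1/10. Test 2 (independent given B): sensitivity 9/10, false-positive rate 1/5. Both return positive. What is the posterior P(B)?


After test 1: P(+) = 4/5*4/13 + 1/10*9/13 = 41/130
P(B|+) = (16/65)/(41/130) = 32/41
After test 2 (use post1 as new prior): P(+) = 9/10*32/41 + 1/5*9/41 = 153/205
P(B|+,+) = (144/205)/(153/205) = 16/17

16/17


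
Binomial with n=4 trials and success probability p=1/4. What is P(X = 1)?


P(X=1) = C(4,1) * p^1 * (1-p)^3
= 4 * 1/4 * 27/64
= 27/64

27/64


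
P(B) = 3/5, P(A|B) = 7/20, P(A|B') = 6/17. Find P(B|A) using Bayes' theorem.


P(A) = P(A|B)P(B) + P(A|B')P(B') = 7/20*3/5 + 6/17*2/5 = 597/1700
P(B|A) = P(A|B)P(B)/P(A) = (21/100)/(597/1700) = 119/199

119/199


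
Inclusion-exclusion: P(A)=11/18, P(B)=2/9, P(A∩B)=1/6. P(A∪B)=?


P(A∪B) = P(A) + P(B) - P(A∩B)
= 11/18 + 2/9 - 1/6 = 2/3

2/3


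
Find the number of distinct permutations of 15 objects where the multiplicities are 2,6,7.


15! = 1307674368000
Denominator: 2!=2 * 6!=720 * 7!=5040
Coefficient = 1307674368000 / 7257600 = 180180

180180


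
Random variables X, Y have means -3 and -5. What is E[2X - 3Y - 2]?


E[2X - 3Y - 2] = 2*E[X] - 3*E[Y] - 2
= (2)*(-3) + (-3)*(-5) + (-2)
= -6 + 15 - 2 = 7

7


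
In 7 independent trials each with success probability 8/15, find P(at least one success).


P(at least one) = 1 - P(none)
P(none) = (1 - 8/15)^7 = (7/15)^7 = 823543/170859375
P(at least one) = 1 - 823543/170859375 = 170035832/170859375

170035832/170859375
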